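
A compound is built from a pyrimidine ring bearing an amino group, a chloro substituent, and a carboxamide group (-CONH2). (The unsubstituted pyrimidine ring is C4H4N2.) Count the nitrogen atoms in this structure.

Atom tally by fragment:
  pyrimidine ring core → C:4 H:4 N:2
  (− 3 ring H displaced by substituents)
  + NH2 → N:1 H:2
  + Cl → Cl:1
  + CONH2 → C:1 H:2 O:1 N:1
Element totals:
  C: 5
  H: 5
  Cl: 1
  N: 4
  O: 1

4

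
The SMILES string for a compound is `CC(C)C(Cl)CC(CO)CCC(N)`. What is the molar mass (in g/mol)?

Atom tally by fragment:
  CH3 → C:1 H:3
  CH(CH3) → C:2 H:4
  CH(Cl) → C:1 H:1 Cl:1
  CH2 → C:1 H:2
  CH(CH2OH) → C:2 H:4 O:1
  CH2 → C:1 H:2
  CH2 → C:1 H:2
  CH2NH2 → C:1 H:4 N:1
Element totals:
  C: 10
  H: 22
  Cl: 1
  N: 1
  O: 1
Molecular formula: C10H22ClNO.
  M = 10(12.011) + 22(1.008) + 35.45 + 14.007 + 15.999
    = 120.110 + 22.176 + 35.450 + 14.007 + 15.999 = 207.742

207.74 g/mol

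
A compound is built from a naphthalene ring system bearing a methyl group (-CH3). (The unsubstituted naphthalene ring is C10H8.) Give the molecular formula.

C11H10

Atom tally by fragment:
  naphthalene ring system core → C:10 H:8
  (− 1 ring H displaced by substituents)
  + CH3 → C:1 H:3
Element totals:
  C: 11
  H: 10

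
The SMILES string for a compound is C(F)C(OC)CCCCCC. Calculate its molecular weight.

162.25 g/mol

Atom tally by fragment:
  FCH2 → C:1 H:2 F:1
  CH(OCH3) → C:2 H:4 O:1
  CH2 → C:1 H:2
  CH2 → C:1 H:2
  CH2 → C:1 H:2
  CH2 → C:1 H:2
  CH2 → C:1 H:2
  CH3 → C:1 H:3
Element totals:
  C: 9
  H: 19
  F: 1
  O: 1
Molecular formula: C9H19FO.
  M = 9(12.011) + 19(1.008) + 18.998 + 15.999
    = 108.099 + 19.152 + 18.998 + 15.999 = 162.248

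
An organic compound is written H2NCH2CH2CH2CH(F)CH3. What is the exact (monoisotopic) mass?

Element totals:
  C: 5
  H: 12
  F: 1
  N: 1
Molecular formula: C5H12FN.
  M = 5(12.0) + 12(1.007825) + 18.998403 + 14.003074
    = 60.000000 + 12.093900 + 18.998403 + 14.003074 = 105.095377

105.0954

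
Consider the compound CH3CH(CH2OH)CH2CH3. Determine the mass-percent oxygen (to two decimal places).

18.15%

Atom tally by fragment:
  CH3 → C:1 H:3
  CH(CH2OH) → C:2 H:4 O:1
  CH2 → C:1 H:2
  CH3 → C:1 H:3
Element totals:
  C: 5
  H: 12
  O: 1
Molecular formula: C5H12O.
Molar mass = 88.150 g/mol.
Mass from O: 1 × 15.999 = 15.999 g/mol.
%O = 15.999 / 88.150 × 100 = 18.15%.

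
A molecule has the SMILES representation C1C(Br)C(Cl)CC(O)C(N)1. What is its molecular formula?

Atom tally by fragment:
  cyclohexane ring core → C:6 H:12
  (− 4 ring H displaced by substituents)
  + Br → Br:1
  + Cl → Cl:1
  + OH → O:1 H:1
  + NH2 → N:1 H:2
Element totals:
  C: 6
  H: 11
  Br: 1
  Cl: 1
  N: 1
  O: 1

C6H11BrClNO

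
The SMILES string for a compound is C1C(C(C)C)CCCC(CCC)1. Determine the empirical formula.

Atom tally by fragment:
  cyclohexane ring core → C:6 H:12
  (− 2 ring H displaced by substituents)
  + CH(CH3)2 → C:3 H:7
  + CH2CH2CH3 → C:3 H:7
Element totals:
  C: 12
  H: 24
Molecular formula: C12H24.
gcd of subscripts = 12; dividing each by 12:
  C: 12/12 = 1
  H: 24/12 = 2

CH2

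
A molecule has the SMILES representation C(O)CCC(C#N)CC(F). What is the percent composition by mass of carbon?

57.91%

Atom tally by fragment:
  HOCH2 → C:1 H:3 O:1
  CH2 → C:1 H:2
  CH2 → C:1 H:2
  CH(CN) → C:2 H:1 N:1
  CH2 → C:1 H:2
  CH2F → C:1 H:2 F:1
Element totals:
  C: 7
  H: 12
  F: 1
  N: 1
  O: 1
Molecular formula: C7H12FNO.
Molar mass = 145.177 g/mol.
Mass from C: 7 × 12.011 = 84.077 g/mol.
%C = 84.077 / 145.177 × 100 = 57.91%.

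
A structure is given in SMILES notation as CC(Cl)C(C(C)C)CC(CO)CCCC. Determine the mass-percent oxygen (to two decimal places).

6.81%

Atom tally by fragment:
  CH3 → C:1 H:3
  CH(Cl) → C:1 H:1 Cl:1
  CH(CH(CH3)2) → C:4 H:8
  CH2 → C:1 H:2
  CH(CH2OH) → C:2 H:4 O:1
  CH2 → C:1 H:2
  CH2 → C:1 H:2
  CH2 → C:1 H:2
  CH3 → C:1 H:3
Element totals:
  C: 13
  H: 27
  Cl: 1
  O: 1
Molecular formula: C13H27ClO.
Molar mass = 234.808 g/mol.
Mass from O: 1 × 15.999 = 15.999 g/mol.
%O = 15.999 / 234.808 × 100 = 6.81%.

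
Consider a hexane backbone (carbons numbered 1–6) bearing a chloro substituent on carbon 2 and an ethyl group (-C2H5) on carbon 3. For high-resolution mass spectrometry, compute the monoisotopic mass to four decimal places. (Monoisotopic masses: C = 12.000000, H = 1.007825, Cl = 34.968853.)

148.1019

Atom tally by fragment:
  CH3 → C:1 H:3
  CH(Cl) → C:1 H:1 Cl:1
  CH(C2H5) → C:3 H:6
  CH2 → C:1 H:2
  CH2 → C:1 H:2
  CH3 → C:1 H:3
Element totals:
  C: 8
  H: 17
  Cl: 1
Molecular formula: C8H17Cl.
  M = 8(12.0) + 17(1.007825) + 34.968853
    = 96.000000 + 17.133025 + 34.968853 = 148.101878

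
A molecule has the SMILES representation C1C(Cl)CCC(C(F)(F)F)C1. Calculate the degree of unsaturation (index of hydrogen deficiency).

1

Atom tally by fragment:
  cyclohexane ring core → C:6 H:12
  (− 2 ring H displaced by substituents)
  + Cl → Cl:1
  + CF3 → C:1 F:3
Element totals:
  C: 7
  H: 10
  Cl: 1
  F: 3
Molecular formula: C7H10ClF3.
DoU = (2C + 2 + N − H − X) / 2 = (2·7 + 2 + 0 − 10 − 4) / 2 = 1.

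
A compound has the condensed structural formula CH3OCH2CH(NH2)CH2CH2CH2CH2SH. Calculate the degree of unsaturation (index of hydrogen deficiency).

Atom tally by fragment:
  CH3OCH2 → C:2 H:5 O:1
  CH(NH2) → C:1 H:3 N:1
  CH2 → C:1 H:2
  CH2 → C:1 H:2
  CH2 → C:1 H:2
  CH2SH → C:1 H:3 S:1
Element totals:
  C: 7
  H: 17
  N: 1
  O: 1
  S: 1
Molecular formula: C7H17NOS.
DoU = (2C + 2 + N − H − X) / 2 = (2·7 + 2 + 1 − 17 − 0) / 2 = 0.

0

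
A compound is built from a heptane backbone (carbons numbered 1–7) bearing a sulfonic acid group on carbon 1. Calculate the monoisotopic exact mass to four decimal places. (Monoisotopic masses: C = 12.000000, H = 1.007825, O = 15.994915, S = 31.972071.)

Atom tally by fragment:
  HO3SCH2 → C:1 H:3 S:1 O:3
  CH2 → C:1 H:2
  CH2 → C:1 H:2
  CH2 → C:1 H:2
  CH2 → C:1 H:2
  CH2 → C:1 H:2
  CH3 → C:1 H:3
Element totals:
  C: 7
  H: 16
  O: 3
  S: 1
Molecular formula: C7H16O3S.
  M = 7(12.0) + 16(1.007825) + 3(15.994915) + 31.972071
    = 84.000000 + 16.125200 + 47.984745 + 31.972071 = 180.082016

180.0820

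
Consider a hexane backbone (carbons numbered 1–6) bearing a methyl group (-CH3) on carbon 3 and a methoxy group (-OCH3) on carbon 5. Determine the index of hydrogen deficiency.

Atom tally by fragment:
  CH3 → C:1 H:3
  CH2 → C:1 H:2
  CH(CH3) → C:2 H:4
  CH2 → C:1 H:2
  CH(OCH3) → C:2 H:4 O:1
  CH3 → C:1 H:3
Element totals:
  C: 8
  H: 18
  O: 1
Molecular formula: C8H18O.
DoU = (2C + 2 + N − H − X) / 2 = (2·8 + 2 + 0 − 18 − 0) / 2 = 0.

0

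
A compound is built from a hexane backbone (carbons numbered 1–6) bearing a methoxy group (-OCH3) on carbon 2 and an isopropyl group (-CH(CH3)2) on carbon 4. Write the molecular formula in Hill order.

C10H22O

Atom tally by fragment:
  CH3 → C:1 H:3
  CH(OCH3) → C:2 H:4 O:1
  CH2 → C:1 H:2
  CH(CH(CH3)2) → C:4 H:8
  CH2 → C:1 H:2
  CH3 → C:1 H:3
Element totals:
  C: 10
  H: 22
  O: 1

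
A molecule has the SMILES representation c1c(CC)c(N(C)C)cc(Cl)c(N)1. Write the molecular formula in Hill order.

Atom tally by fragment:
  benzene ring core → C:6 H:6
  (− 4 ring H displaced by substituents)
  + C2H5 → C:2 H:5
  + N(CH3)2 → N:1 C:2 H:6
  + Cl → Cl:1
  + NH2 → N:1 H:2
Element totals:
  C: 10
  H: 15
  Cl: 1
  N: 2

C10H15ClN2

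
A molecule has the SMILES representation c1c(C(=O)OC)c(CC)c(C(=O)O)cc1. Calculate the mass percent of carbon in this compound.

Atom tally by fragment:
  benzene ring core → C:6 H:6
  (− 3 ring H displaced by substituents)
  + COOCH3 → C:2 H:3 O:2
  + C2H5 → C:2 H:5
  + COOH → C:1 H:1 O:2
Element totals:
  C: 11
  H: 12
  O: 4
Molecular formula: C11H12O4.
Molar mass = 208.213 g/mol.
Mass from C: 11 × 12.011 = 132.121 g/mol.
%C = 132.121 / 208.213 × 100 = 63.45%.

63.45%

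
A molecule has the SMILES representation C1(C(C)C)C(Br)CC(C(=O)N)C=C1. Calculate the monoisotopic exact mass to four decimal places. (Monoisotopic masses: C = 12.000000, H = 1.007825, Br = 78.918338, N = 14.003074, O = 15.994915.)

Atom tally by fragment:
  cyclohexene ring core → C:6 H:10
  (− 3 ring H displaced by substituents)
  + CH(CH3)2 → C:3 H:7
  + Br → Br:1
  + CONH2 → C:1 H:2 O:1 N:1
Element totals:
  C: 10
  H: 16
  Br: 1
  N: 1
  O: 1
Molecular formula: C10H16BrNO.
  M = 10(12.0) + 16(1.007825) + 78.918338 + 14.003074 + 15.994915
    = 120.000000 + 16.125200 + 78.918338 + 14.003074 + 15.994915 = 245.041527

245.0415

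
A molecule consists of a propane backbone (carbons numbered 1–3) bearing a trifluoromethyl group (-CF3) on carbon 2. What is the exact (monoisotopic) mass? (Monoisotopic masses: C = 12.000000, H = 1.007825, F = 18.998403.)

Atom tally by fragment:
  CH3 → C:1 H:3
  CH(CF3) → C:2 H:1 F:3
  CH3 → C:1 H:3
Element totals:
  C: 4
  H: 7
  F: 3
Molecular formula: C4H7F3.
  M = 4(12.0) + 7(1.007825) + 3(18.998403)
    = 48.000000 + 7.054775 + 56.995209 = 112.049984

112.0500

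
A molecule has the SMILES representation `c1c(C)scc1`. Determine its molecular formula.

C5H6S

Atom tally by fragment:
  thiophene ring core → C:4 H:4 S:1
  (− 1 ring H displaced by substituents)
  + CH3 → C:1 H:3
Element totals:
  C: 5
  H: 6
  S: 1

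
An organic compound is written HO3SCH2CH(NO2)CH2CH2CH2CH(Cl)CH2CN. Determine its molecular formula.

C8H13ClN2O5S

Atom tally by fragment:
  HO3SCH2 → C:1 H:3 S:1 O:3
  CH(NO2) → C:1 H:1 N:1 O:2
  CH2 → C:1 H:2
  CH2 → C:1 H:2
  CH2 → C:1 H:2
  CH(Cl) → C:1 H:1 Cl:1
  CH2CN → C:2 H:2 N:1
Element totals:
  C: 8
  H: 13
  Cl: 1
  N: 2
  O: 5
  S: 1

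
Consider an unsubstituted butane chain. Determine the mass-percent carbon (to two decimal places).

Atom tally by fragment:
  CH3 → C:1 H:3
  CH2 → C:1 H:2
  CH2 → C:1 H:2
  CH3 → C:1 H:3
Element totals:
  C: 4
  H: 10
Molecular formula: C4H10.
Molar mass = 58.124 g/mol.
Mass from C: 4 × 12.011 = 48.044 g/mol.
%C = 48.044 / 58.124 × 100 = 82.66%.

82.66%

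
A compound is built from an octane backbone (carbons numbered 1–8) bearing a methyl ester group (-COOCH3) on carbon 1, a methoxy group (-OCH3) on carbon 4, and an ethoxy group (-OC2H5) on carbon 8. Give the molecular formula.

C13H26O4

Atom tally by fragment:
  CH3OOCCH2 → C:3 H:5 O:2
  CH2 → C:1 H:2
  CH2 → C:1 H:2
  CH(OCH3) → C:2 H:4 O:1
  CH2 → C:1 H:2
  CH2 → C:1 H:2
  CH2 → C:1 H:2
  CH2OC2H5 → C:3 H:7 O:1
Element totals:
  C: 13
  H: 26
  O: 4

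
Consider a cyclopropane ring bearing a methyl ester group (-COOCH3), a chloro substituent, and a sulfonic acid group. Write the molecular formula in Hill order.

C5H7ClO5S

Atom tally by fragment:
  cyclopropane ring core → C:3 H:6
  (− 3 ring H displaced by substituents)
  + COOCH3 → C:2 H:3 O:2
  + Cl → Cl:1
  + SO3H → S:1 O:3 H:1
Element totals:
  C: 5
  H: 7
  Cl: 1
  O: 5
  S: 1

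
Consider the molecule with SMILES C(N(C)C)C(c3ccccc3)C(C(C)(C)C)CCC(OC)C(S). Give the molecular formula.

C20H35NOS

Atom tally by fragment:
  (CH3)2NCH2 → C:3 H:8 N:1
  CH(C6H5) → C:7 H:6
  CH(C(CH3)3) → C:5 H:10
  CH2 → C:1 H:2
  CH2 → C:1 H:2
  CH(OCH3) → C:2 H:4 O:1
  CH2SH → C:1 H:3 S:1
Element totals:
  C: 20
  H: 35
  N: 1
  O: 1
  S: 1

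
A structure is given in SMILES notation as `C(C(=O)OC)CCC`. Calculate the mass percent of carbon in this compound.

Atom tally by fragment:
  CH3OOCCH2 → C:3 H:5 O:2
  CH2 → C:1 H:2
  CH2 → C:1 H:2
  CH3 → C:1 H:3
Element totals:
  C: 6
  H: 12
  O: 2
Molecular formula: C6H12O2.
Molar mass = 116.160 g/mol.
Mass from C: 6 × 12.011 = 72.066 g/mol.
%C = 72.066 / 116.160 × 100 = 62.04%.

62.04%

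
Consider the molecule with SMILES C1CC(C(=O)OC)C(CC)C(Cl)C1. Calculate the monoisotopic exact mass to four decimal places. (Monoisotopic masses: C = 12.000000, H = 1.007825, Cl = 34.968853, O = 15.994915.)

204.0917

Atom tally by fragment:
  cyclohexane ring core → C:6 H:12
  (− 3 ring H displaced by substituents)
  + COOCH3 → C:2 H:3 O:2
  + C2H5 → C:2 H:5
  + Cl → Cl:1
Element totals:
  C: 10
  H: 17
  Cl: 1
  O: 2
Molecular formula: C10H17ClO2.
  M = 10(12.0) + 17(1.007825) + 34.968853 + 2(15.994915)
    = 120.000000 + 17.133025 + 34.968853 + 31.989830 = 204.091708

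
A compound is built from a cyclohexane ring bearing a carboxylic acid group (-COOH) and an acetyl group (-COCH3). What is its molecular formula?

C9H14O3

Atom tally by fragment:
  cyclohexane ring core → C:6 H:12
  (− 2 ring H displaced by substituents)
  + COOH → C:1 H:1 O:2
  + COCH3 → C:2 H:3 O:1
Element totals:
  C: 9
  H: 14
  O: 3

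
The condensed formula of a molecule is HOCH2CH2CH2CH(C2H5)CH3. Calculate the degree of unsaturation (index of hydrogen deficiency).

0

Element totals:
  C: 7
  H: 16
  O: 1
Molecular formula: C7H16O.
DoU = (2C + 2 + N − H − X) / 2 = (2·7 + 2 + 0 − 16 − 0) / 2 = 0.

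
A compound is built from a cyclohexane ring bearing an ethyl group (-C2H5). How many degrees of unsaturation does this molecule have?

1

Atom tally by fragment:
  cyclohexane ring core → C:6 H:12
  (− 1 ring H displaced by substituents)
  + C2H5 → C:2 H:5
Element totals:
  C: 8
  H: 16
Molecular formula: C8H16.
DoU = (2C + 2 + N − H − X) / 2 = (2·8 + 2 + 0 − 16 − 0) / 2 = 1.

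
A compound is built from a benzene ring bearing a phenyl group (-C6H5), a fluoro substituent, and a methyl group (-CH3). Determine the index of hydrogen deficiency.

8

Atom tally by fragment:
  benzene ring core → C:6 H:6
  (− 3 ring H displaced by substituents)
  + C6H5 → C:6 H:5
  + F → F:1
  + CH3 → C:1 H:3
Element totals:
  C: 13
  H: 11
  F: 1
Molecular formula: C13H11F.
DoU = (2C + 2 + N − H − X) / 2 = (2·13 + 2 + 0 − 11 − 1) / 2 = 8.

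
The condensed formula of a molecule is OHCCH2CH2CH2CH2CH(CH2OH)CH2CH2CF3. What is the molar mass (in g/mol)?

Atom tally by fragment:
  OHCCH2 → C:2 H:3 O:1
  CH2 → C:1 H:2
  CH2 → C:1 H:2
  CH2 → C:1 H:2
  CH(CH2OH) → C:2 H:4 O:1
  CH2 → C:1 H:2
  CH2CF3 → C:2 H:2 F:3
Element totals:
  C: 10
  H: 17
  F: 3
  O: 2
Molecular formula: C10H17F3O2.
  M = 10(12.011) + 17(1.008) + 3(18.998) + 2(15.999)
    = 120.110 + 17.136 + 56.994 + 31.998 = 226.238

226.24 g/mol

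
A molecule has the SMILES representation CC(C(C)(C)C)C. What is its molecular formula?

C7H16

Atom tally by fragment:
  CH3 → C:1 H:3
  CH(C(CH3)3) → C:5 H:10
  CH3 → C:1 H:3
Element totals:
  C: 7
  H: 16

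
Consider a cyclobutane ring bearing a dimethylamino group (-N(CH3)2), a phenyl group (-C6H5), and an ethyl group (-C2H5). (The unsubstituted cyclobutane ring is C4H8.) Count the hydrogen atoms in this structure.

Atom tally by fragment:
  cyclobutane ring core → C:4 H:8
  (− 3 ring H displaced by substituents)
  + N(CH3)2 → N:1 C:2 H:6
  + C6H5 → C:6 H:5
  + C2H5 → C:2 H:5
Element totals:
  C: 14
  H: 21
  N: 1

21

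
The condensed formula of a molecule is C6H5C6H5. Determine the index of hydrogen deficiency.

Atom tally by fragment:
  benzene ring core → C:6 H:6
  (− 1 ring H displaced by substituents)
  + C6H5 → C:6 H:5
Element totals:
  C: 12
  H: 10
Molecular formula: C12H10.
DoU = (2C + 2 + N − H − X) / 2 = (2·12 + 2 + 0 − 10 − 0) / 2 = 8.

8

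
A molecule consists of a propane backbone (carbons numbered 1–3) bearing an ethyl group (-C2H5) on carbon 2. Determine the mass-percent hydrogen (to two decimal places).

16.76%

Atom tally by fragment:
  CH3 → C:1 H:3
  CH(C2H5) → C:3 H:6
  CH3 → C:1 H:3
Element totals:
  C: 5
  H: 12
Molecular formula: C5H12.
Molar mass = 72.151 g/mol.
Mass from H: 12 × 1.008 = 12.096 g/mol.
%H = 12.096 / 72.151 × 100 = 16.76%.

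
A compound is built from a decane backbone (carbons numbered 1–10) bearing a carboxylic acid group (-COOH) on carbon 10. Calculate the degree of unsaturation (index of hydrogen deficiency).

1

Atom tally by fragment:
  CH3 → C:1 H:3
  CH2 → C:1 H:2
  CH2 → C:1 H:2
  CH2 → C:1 H:2
  CH2 → C:1 H:2
  CH2 → C:1 H:2
  CH2 → C:1 H:2
  CH2 → C:1 H:2
  CH2 → C:1 H:2
  CH2COOH → C:2 H:3 O:2
Element totals:
  C: 11
  H: 22
  O: 2
Molecular formula: C11H22O2.
DoU = (2C + 2 + N − H − X) / 2 = (2·11 + 2 + 0 − 22 − 0) / 2 = 1.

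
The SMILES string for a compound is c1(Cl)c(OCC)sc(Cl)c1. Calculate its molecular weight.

197.07 g/mol

Atom tally by fragment:
  thiophene ring core → C:4 H:4 S:1
  (− 3 ring H displaced by substituents)
  + Cl → Cl:1
  + OC2H5 → C:2 H:5 O:1
  + Cl → Cl:1
Element totals:
  C: 6
  H: 6
  Cl: 2
  O: 1
  S: 1
Molecular formula: C6H6Cl2OS.
  M = 6(12.011) + 6(1.008) + 2(35.45) + 15.999 + 32.06
    = 72.066 + 6.048 + 70.900 + 15.999 + 32.060 = 197.073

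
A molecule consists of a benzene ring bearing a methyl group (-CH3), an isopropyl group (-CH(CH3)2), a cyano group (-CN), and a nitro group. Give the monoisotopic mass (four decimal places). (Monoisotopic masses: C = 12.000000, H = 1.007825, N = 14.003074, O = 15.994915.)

204.0899

Atom tally by fragment:
  benzene ring core → C:6 H:6
  (− 4 ring H displaced by substituents)
  + CH3 → C:1 H:3
  + CH(CH3)2 → C:3 H:7
  + CN → C:1 N:1
  + NO2 → N:1 O:2
Element totals:
  C: 11
  H: 12
  N: 2
  O: 2
Molecular formula: C11H12N2O2.
  M = 11(12.0) + 12(1.007825) + 2(14.003074) + 2(15.994915)
    = 132.000000 + 12.093900 + 28.006148 + 31.989830 = 204.089878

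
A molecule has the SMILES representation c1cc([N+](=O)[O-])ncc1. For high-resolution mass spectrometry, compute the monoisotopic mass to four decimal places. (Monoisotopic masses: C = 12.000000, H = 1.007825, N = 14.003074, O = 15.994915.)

Atom tally by fragment:
  pyridine ring core → C:5 H:5 N:1
  (− 1 ring H displaced by substituents)
  + NO2 → N:1 O:2
Element totals:
  C: 5
  H: 4
  N: 2
  O: 2
Molecular formula: C5H4N2O2.
  M = 5(12.0) + 4(1.007825) + 2(14.003074) + 2(15.994915)
    = 60.000000 + 4.031300 + 28.006148 + 31.989830 = 124.027278

124.0273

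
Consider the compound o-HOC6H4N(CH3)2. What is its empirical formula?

Element totals:
  C: 8
  H: 11
  N: 1
  O: 1
Molecular formula: C8H11NO.
gcd of subscripts (8, 11, 1, 1) = 1, so the empirical formula equals the molecular formula.

C8H11NO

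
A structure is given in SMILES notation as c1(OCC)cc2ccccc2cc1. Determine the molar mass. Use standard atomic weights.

172.23 g/mol

Atom tally by fragment:
  naphthalene ring system core → C:10 H:8
  (− 1 ring H displaced by substituents)
  + OC2H5 → C:2 H:5 O:1
Element totals:
  C: 12
  H: 12
  O: 1
Molecular formula: C12H12O.
  M = 12(12.011) + 12(1.008) + 15.999
    = 144.132 + 12.096 + 15.999 = 172.227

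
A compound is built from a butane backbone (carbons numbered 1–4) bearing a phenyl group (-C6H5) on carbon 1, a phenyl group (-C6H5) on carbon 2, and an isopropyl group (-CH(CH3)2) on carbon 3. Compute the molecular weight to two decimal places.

Atom tally by fragment:
  C6H5CH2 → C:7 H:7
  CH(C6H5) → C:7 H:6
  CH(CH(CH3)2) → C:4 H:8
  CH3 → C:1 H:3
Element totals:
  C: 19
  H: 24
Molecular formula: C19H24.
  M = 19(12.011) + 24(1.008)
    = 228.209 + 24.192 = 252.401

252.40 g/mol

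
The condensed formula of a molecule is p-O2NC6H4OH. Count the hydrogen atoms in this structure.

5

Element totals:
  C: 6
  H: 5
  N: 1
  O: 3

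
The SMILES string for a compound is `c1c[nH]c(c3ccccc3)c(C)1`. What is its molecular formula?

Atom tally by fragment:
  pyrrole ring core → C:4 H:5 N:1
  (− 2 ring H displaced by substituents)
  + C6H5 → C:6 H:5
  + CH3 → C:1 H:3
Element totals:
  C: 11
  H: 11
  N: 1

C11H11N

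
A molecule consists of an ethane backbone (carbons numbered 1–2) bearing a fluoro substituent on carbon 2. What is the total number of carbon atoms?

Atom tally by fragment:
  CH3 → C:1 H:3
  CH2F → C:1 H:2 F:1
Element totals:
  C: 2
  H: 5
  F: 1

2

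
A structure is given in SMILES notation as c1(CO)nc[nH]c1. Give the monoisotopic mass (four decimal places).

Atom tally by fragment:
  imidazole ring core → C:3 H:4 N:2
  (− 1 ring H displaced by substituents)
  + CH2OH → C:1 H:3 O:1
Element totals:
  C: 4
  H: 6
  N: 2
  O: 1
Molecular formula: C4H6N2O.
  M = 4(12.0) + 6(1.007825) + 2(14.003074) + 15.994915
    = 48.000000 + 6.046950 + 28.006148 + 15.994915 = 98.048013

98.0480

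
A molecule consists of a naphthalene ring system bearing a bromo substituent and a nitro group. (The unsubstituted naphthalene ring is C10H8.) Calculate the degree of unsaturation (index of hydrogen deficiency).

Atom tally by fragment:
  naphthalene ring system core → C:10 H:8
  (− 2 ring H displaced by substituents)
  + Br → Br:1
  + NO2 → N:1 O:2
Element totals:
  C: 10
  H: 6
  Br: 1
  N: 1
  O: 2
Molecular formula: C10H6BrNO2.
DoU = (2C + 2 + N − H − X) / 2 = (2·10 + 2 + 1 − 6 − 1) / 2 = 8.

8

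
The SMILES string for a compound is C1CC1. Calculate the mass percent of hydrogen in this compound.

Atom tally by fragment:
  cyclopropane ring core → C:3 H:6
Element totals:
  C: 3
  H: 6
Molecular formula: C3H6.
Molar mass = 42.081 g/mol.
Mass from H: 6 × 1.008 = 6.048 g/mol.
%H = 6.048 / 42.081 × 100 = 14.37%.

14.37%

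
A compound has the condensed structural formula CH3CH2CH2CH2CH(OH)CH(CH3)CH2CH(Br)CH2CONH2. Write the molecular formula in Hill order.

Element totals:
  C: 11
  H: 22
  Br: 1
  N: 1
  O: 2

C11H22BrNO2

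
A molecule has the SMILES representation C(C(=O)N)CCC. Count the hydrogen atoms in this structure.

11

Atom tally by fragment:
  H2NOCCH2 → C:2 H:4 O:1 N:1
  CH2 → C:1 H:2
  CH2 → C:1 H:2
  CH3 → C:1 H:3
Element totals:
  C: 5
  H: 11
  N: 1
  O: 1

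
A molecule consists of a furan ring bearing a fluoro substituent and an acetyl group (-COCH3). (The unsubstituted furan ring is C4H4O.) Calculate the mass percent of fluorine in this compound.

14.83%

Atom tally by fragment:
  furan ring core → C:4 H:4 O:1
  (− 2 ring H displaced by substituents)
  + F → F:1
  + COCH3 → C:2 H:3 O:1
Element totals:
  C: 6
  H: 5
  F: 1
  O: 2
Molecular formula: C6H5FO2.
Molar mass = 128.102 g/mol.
Mass from F: 1 × 18.998 = 18.998 g/mol.
%F = 18.998 / 128.102 × 100 = 14.83%.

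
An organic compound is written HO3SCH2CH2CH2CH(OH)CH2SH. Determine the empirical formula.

C5H12O4S2

Atom tally by fragment:
  HO3SCH2 → C:1 H:3 S:1 O:3
  CH2 → C:1 H:2
  CH2 → C:1 H:2
  CH(OH) → C:1 H:2 O:1
  CH2SH → C:1 H:3 S:1
Element totals:
  C: 5
  H: 12
  O: 4
  S: 2
Molecular formula: C5H12O4S2.
gcd of subscripts (5, 12, 4, 2) = 1, so the empirical formula equals the molecular formula.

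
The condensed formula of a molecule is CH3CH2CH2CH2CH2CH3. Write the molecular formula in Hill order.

C6H14

Atom tally by fragment:
  CH3 → C:1 H:3
  CH2 → C:1 H:2
  CH2 → C:1 H:2
  CH2 → C:1 H:2
  CH2 → C:1 H:2
  CH3 → C:1 H:3
Element totals:
  C: 6
  H: 14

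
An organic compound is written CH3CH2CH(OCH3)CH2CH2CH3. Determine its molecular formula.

Atom tally by fragment:
  CH3 → C:1 H:3
  CH2 → C:1 H:2
  CH(OCH3) → C:2 H:4 O:1
  CH2 → C:1 H:2
  CH2 → C:1 H:2
  CH3 → C:1 H:3
Element totals:
  C: 7
  H: 16
  O: 1

C7H16O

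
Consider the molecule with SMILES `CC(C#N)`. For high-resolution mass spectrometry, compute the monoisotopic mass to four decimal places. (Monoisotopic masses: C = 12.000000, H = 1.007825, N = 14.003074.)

Atom tally by fragment:
  CH3 → C:1 H:3
  CH2CN → C:2 H:2 N:1
Element totals:
  C: 3
  H: 5
  N: 1
Molecular formula: C3H5N.
  M = 3(12.0) + 5(1.007825) + 14.003074
    = 36.000000 + 5.039125 + 14.003074 = 55.042199

55.0422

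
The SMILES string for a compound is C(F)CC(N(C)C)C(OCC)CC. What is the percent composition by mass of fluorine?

Atom tally by fragment:
  FCH2 → C:1 H:2 F:1
  CH2 → C:1 H:2
  CH(N(CH3)2) → C:3 H:7 N:1
  CH(OC2H5) → C:3 H:6 O:1
  CH2 → C:1 H:2
  CH3 → C:1 H:3
Element totals:
  C: 10
  H: 22
  F: 1
  N: 1
  O: 1
Molecular formula: C10H22FNO.
Molar mass = 191.290 g/mol.
Mass from F: 1 × 18.998 = 18.998 g/mol.
%F = 18.998 / 191.290 × 100 = 9.93%.

9.93%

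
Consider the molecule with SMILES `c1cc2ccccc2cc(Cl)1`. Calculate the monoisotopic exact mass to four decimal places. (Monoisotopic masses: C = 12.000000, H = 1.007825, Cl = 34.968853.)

162.0236

Atom tally by fragment:
  naphthalene ring system core → C:10 H:8
  (− 1 ring H displaced by substituents)
  + Cl → Cl:1
Element totals:
  C: 10
  H: 7
  Cl: 1
Molecular formula: C10H7Cl.
  M = 10(12.0) + 7(1.007825) + 34.968853
    = 120.000000 + 7.054775 + 34.968853 = 162.023628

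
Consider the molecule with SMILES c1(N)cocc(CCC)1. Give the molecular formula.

C7H11NO

Atom tally by fragment:
  furan ring core → C:4 H:4 O:1
  (− 2 ring H displaced by substituents)
  + NH2 → N:1 H:2
  + CH2CH2CH3 → C:3 H:7
Element totals:
  C: 7
  H: 11
  N: 1
  O: 1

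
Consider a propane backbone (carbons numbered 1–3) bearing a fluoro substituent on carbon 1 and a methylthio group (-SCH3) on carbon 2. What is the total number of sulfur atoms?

1

Atom tally by fragment:
  FCH2 → C:1 H:2 F:1
  CH(SCH3) → C:2 H:4 S:1
  CH3 → C:1 H:3
Element totals:
  C: 4
  H: 9
  F: 1
  S: 1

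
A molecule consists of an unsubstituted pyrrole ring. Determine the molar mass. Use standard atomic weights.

67.09 g/mol

Atom tally by fragment:
  pyrrole ring core → C:4 H:5 N:1
Element totals:
  C: 4
  H: 5
  N: 1
Molecular formula: C4H5N.
  M = 4(12.011) + 5(1.008) + 14.007
    = 48.044 + 5.040 + 14.007 = 67.091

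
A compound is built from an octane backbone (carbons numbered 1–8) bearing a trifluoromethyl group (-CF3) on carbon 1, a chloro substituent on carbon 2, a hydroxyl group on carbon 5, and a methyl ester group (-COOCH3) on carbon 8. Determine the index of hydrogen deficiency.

Atom tally by fragment:
  F3CCH2 → C:2 H:2 F:3
  CH(Cl) → C:1 H:1 Cl:1
  CH2 → C:1 H:2
  CH2 → C:1 H:2
  CH(OH) → C:1 H:2 O:1
  CH2 → C:1 H:2
  CH2 → C:1 H:2
  CH2COOCH3 → C:3 H:5 O:2
Element totals:
  C: 11
  H: 18
  Cl: 1
  F: 3
  O: 3
Molecular formula: C11H18ClF3O3.
DoU = (2C + 2 + N − H − X) / 2 = (2·11 + 2 + 0 − 18 − 4) / 2 = 1.

1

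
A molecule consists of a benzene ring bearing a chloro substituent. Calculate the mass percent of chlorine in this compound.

31.50%

Atom tally by fragment:
  benzene ring core → C:6 H:6
  (− 1 ring H displaced by substituents)
  + Cl → Cl:1
Element totals:
  C: 6
  H: 5
  Cl: 1
Molecular formula: C6H5Cl.
Molar mass = 112.556 g/mol.
Mass from Cl: 1 × 35.45 = 35.450 g/mol.
%Cl = 35.450 / 112.556 × 100 = 31.50%.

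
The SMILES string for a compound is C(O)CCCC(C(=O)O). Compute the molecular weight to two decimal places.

132.16 g/mol

Atom tally by fragment:
  HOCH2 → C:1 H:3 O:1
  CH2 → C:1 H:2
  CH2 → C:1 H:2
  CH2 → C:1 H:2
  CH2COOH → C:2 H:3 O:2
Element totals:
  C: 6
  H: 12
  O: 3
Molecular formula: C6H12O3.
  M = 6(12.011) + 12(1.008) + 3(15.999)
    = 72.066 + 12.096 + 47.997 = 132.159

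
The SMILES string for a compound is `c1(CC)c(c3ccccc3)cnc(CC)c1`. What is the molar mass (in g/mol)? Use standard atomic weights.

Atom tally by fragment:
  pyridine ring core → C:5 H:5 N:1
  (− 3 ring H displaced by substituents)
  + C2H5 → C:2 H:5
  + C6H5 → C:6 H:5
  + C2H5 → C:2 H:5
Element totals:
  C: 15
  H: 17
  N: 1
Molecular formula: C15H17N.
  M = 15(12.011) + 17(1.008) + 14.007
    = 180.165 + 17.136 + 14.007 = 211.308

211.31 g/mol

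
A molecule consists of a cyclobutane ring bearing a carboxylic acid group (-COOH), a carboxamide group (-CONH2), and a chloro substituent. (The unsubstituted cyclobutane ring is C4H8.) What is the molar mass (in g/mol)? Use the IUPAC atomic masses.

177.58 g/mol

Atom tally by fragment:
  cyclobutane ring core → C:4 H:8
  (− 3 ring H displaced by substituents)
  + COOH → C:1 H:1 O:2
  + CONH2 → C:1 H:2 O:1 N:1
  + Cl → Cl:1
Element totals:
  C: 6
  H: 8
  Cl: 1
  N: 1
  O: 3
Molecular formula: C6H8ClNO3.
  M = 6(12.011) + 8(1.008) + 35.45 + 14.007 + 3(15.999)
    = 72.066 + 8.064 + 35.450 + 14.007 + 47.997 = 177.584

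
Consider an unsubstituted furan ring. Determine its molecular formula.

Atom tally by fragment:
  furan ring core → C:4 H:4 O:1
Element totals:
  C: 4
  H: 4
  O: 1

C4H4O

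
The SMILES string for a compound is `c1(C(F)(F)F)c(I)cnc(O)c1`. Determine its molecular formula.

Atom tally by fragment:
  pyridine ring core → C:5 H:5 N:1
  (− 3 ring H displaced by substituents)
  + CF3 → C:1 F:3
  + I → I:1
  + OH → O:1 H:1
Element totals:
  C: 6
  H: 3
  F: 3
  I: 1
  N: 1
  O: 1

C6H3F3INO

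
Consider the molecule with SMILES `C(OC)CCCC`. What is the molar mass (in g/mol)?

Atom tally by fragment:
  CH3OCH2 → C:2 H:5 O:1
  CH2 → C:1 H:2
  CH2 → C:1 H:2
  CH2 → C:1 H:2
  CH3 → C:1 H:3
Element totals:
  C: 6
  H: 14
  O: 1
Molecular formula: C6H14O.
  M = 6(12.011) + 14(1.008) + 15.999
    = 72.066 + 14.112 + 15.999 = 102.177

102.18 g/mol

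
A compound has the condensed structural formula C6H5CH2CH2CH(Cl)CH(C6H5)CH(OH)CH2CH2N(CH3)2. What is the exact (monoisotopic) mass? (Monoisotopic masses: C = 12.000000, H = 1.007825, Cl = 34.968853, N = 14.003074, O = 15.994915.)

Atom tally by fragment:
  C6H5CH2 → C:7 H:7
  CH2 → C:1 H:2
  CH(Cl) → C:1 H:1 Cl:1
  CH(C6H5) → C:7 H:6
  CH(OH) → C:1 H:2 O:1
  CH2 → C:1 H:2
  CH2N(CH3)2 → C:3 H:8 N:1
Element totals:
  C: 21
  H: 28
  Cl: 1
  N: 1
  O: 1
Molecular formula: C21H28ClNO.
  M = 21(12.0) + 28(1.007825) + 34.968853 + 14.003074 + 15.994915
    = 252.000000 + 28.219100 + 34.968853 + 14.003074 + 15.994915 = 345.185942

345.1859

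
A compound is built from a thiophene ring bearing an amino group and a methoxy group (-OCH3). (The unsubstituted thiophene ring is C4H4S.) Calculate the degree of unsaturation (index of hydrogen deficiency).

Atom tally by fragment:
  thiophene ring core → C:4 H:4 S:1
  (− 2 ring H displaced by substituents)
  + NH2 → N:1 H:2
  + OCH3 → C:1 H:3 O:1
Element totals:
  C: 5
  H: 7
  N: 1
  O: 1
  S: 1
Molecular formula: C5H7NOS.
DoU = (2C + 2 + N − H − X) / 2 = (2·5 + 2 + 1 − 7 − 0) / 2 = 3.

3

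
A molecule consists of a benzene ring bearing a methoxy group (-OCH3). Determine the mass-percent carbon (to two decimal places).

Atom tally by fragment:
  benzene ring core → C:6 H:6
  (− 1 ring H displaced by substituents)
  + OCH3 → C:1 H:3 O:1
Element totals:
  C: 7
  H: 8
  O: 1
Molecular formula: C7H8O.
Molar mass = 108.140 g/mol.
Mass from C: 7 × 12.011 = 84.077 g/mol.
%C = 84.077 / 108.140 × 100 = 77.75%.

77.75%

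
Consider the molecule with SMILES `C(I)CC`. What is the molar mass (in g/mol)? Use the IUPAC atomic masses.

169.99 g/mol

Atom tally by fragment:
  ICH2 → C:1 H:2 I:1
  CH2 → C:1 H:2
  CH3 → C:1 H:3
Element totals:
  C: 3
  H: 7
  I: 1
Molecular formula: C3H7I.
  M = 3(12.011) + 7(1.008) + 126.904
    = 36.033 + 7.056 + 126.904 = 169.993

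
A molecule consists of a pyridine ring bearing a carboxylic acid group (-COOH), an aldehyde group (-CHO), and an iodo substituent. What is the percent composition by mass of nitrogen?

5.06%

Atom tally by fragment:
  pyridine ring core → C:5 H:5 N:1
  (− 3 ring H displaced by substituents)
  + COOH → C:1 H:1 O:2
  + CHO → C:1 H:1 O:1
  + I → I:1
Element totals:
  C: 7
  H: 4
  I: 1
  N: 1
  O: 3
Molecular formula: C7H4INO3.
Molar mass = 277.017 g/mol.
Mass from N: 1 × 14.007 = 14.007 g/mol.
%N = 14.007 / 277.017 × 100 = 5.06%.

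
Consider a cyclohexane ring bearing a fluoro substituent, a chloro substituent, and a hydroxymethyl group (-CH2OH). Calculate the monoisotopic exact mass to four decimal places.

Atom tally by fragment:
  cyclohexane ring core → C:6 H:12
  (− 3 ring H displaced by substituents)
  + F → F:1
  + Cl → Cl:1
  + CH2OH → C:1 H:3 O:1
Element totals:
  C: 7
  H: 12
  Cl: 1
  F: 1
  O: 1
Molecular formula: C7H12ClFO.
  M = 7(12.0) + 12(1.007825) + 34.968853 + 18.998403 + 15.994915
    = 84.000000 + 12.093900 + 34.968853 + 18.998403 + 15.994915 = 166.056071

166.0561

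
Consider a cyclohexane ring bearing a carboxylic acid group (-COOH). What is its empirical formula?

Atom tally by fragment:
  cyclohexane ring core → C:6 H:12
  (− 1 ring H displaced by substituents)
  + COOH → C:1 H:1 O:2
Element totals:
  C: 7
  H: 12
  O: 2
Molecular formula: C7H12O2.
gcd of subscripts (7, 12, 2) = 1, so the empirical formula equals the molecular formula.

C7H12O2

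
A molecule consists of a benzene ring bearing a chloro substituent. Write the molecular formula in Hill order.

C6H5Cl

Atom tally by fragment:
  benzene ring core → C:6 H:6
  (− 1 ring H displaced by substituents)
  + Cl → Cl:1
Element totals:
  C: 6
  H: 5
  Cl: 1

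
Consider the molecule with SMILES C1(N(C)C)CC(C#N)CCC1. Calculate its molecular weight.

152.24 g/mol

Atom tally by fragment:
  cyclohexane ring core → C:6 H:12
  (− 2 ring H displaced by substituents)
  + N(CH3)2 → N:1 C:2 H:6
  + CN → C:1 N:1
Element totals:
  C: 9
  H: 16
  N: 2
Molecular formula: C9H16N2.
  M = 9(12.011) + 16(1.008) + 2(14.007)
    = 108.099 + 16.128 + 28.014 = 152.241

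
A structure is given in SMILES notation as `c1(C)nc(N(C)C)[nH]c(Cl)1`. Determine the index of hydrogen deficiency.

Atom tally by fragment:
  imidazole ring core → C:3 H:4 N:2
  (− 3 ring H displaced by substituents)
  + CH3 → C:1 H:3
  + N(CH3)2 → N:1 C:2 H:6
  + Cl → Cl:1
Element totals:
  C: 6
  H: 10
  Cl: 1
  N: 3
Molecular formula: C6H10ClN3.
DoU = (2C + 2 + N − H − X) / 2 = (2·6 + 2 + 3 − 10 − 1) / 2 = 3.

3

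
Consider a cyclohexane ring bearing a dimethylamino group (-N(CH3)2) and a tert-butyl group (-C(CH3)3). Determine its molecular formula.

Atom tally by fragment:
  cyclohexane ring core → C:6 H:12
  (− 2 ring H displaced by substituents)
  + N(CH3)2 → N:1 C:2 H:6
  + C(CH3)3 → C:4 H:9
Element totals:
  C: 12
  H: 25
  N: 1

C12H25N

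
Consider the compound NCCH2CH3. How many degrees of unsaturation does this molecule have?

2

Element totals:
  C: 3
  H: 5
  N: 1
Molecular formula: C3H5N.
DoU = (2C + 2 + N − H − X) / 2 = (2·3 + 2 + 1 − 5 − 0) / 2 = 2.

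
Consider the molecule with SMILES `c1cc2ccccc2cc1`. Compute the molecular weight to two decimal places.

Atom tally by fragment:
  naphthalene ring system core → C:10 H:8
Element totals:
  C: 10
  H: 8
Molecular formula: C10H8.
  M = 10(12.011) + 8(1.008)
    = 120.110 + 8.064 = 128.174

128.17 g/mol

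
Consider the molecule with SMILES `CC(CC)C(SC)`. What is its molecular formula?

C6H14S

Atom tally by fragment:
  CH3 → C:1 H:3
  CH(C2H5) → C:3 H:6
  CH2SCH3 → C:2 H:5 S:1
Element totals:
  C: 6
  H: 14
  S: 1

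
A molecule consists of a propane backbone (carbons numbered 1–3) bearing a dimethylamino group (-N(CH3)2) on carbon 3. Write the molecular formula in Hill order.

C5H13N

Atom tally by fragment:
  CH3 → C:1 H:3
  CH2 → C:1 H:2
  CH2N(CH3)2 → C:3 H:8 N:1
Element totals:
  C: 5
  H: 13
  N: 1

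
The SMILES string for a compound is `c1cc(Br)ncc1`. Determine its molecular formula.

C5H4BrN

Atom tally by fragment:
  pyridine ring core → C:5 H:5 N:1
  (− 1 ring H displaced by substituents)
  + Br → Br:1
Element totals:
  C: 5
  H: 4
  Br: 1
  N: 1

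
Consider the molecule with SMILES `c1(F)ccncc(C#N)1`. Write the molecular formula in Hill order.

C6H3FN2

Atom tally by fragment:
  pyridine ring core → C:5 H:5 N:1
  (− 2 ring H displaced by substituents)
  + F → F:1
  + CN → C:1 N:1
Element totals:
  C: 6
  H: 3
  F: 1
  N: 2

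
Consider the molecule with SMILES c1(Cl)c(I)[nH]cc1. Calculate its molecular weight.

227.43 g/mol

Atom tally by fragment:
  pyrrole ring core → C:4 H:5 N:1
  (− 2 ring H displaced by substituents)
  + Cl → Cl:1
  + I → I:1
Element totals:
  C: 4
  H: 3
  Cl: 1
  I: 1
  N: 1
Molecular formula: C4H3ClIN.
  M = 4(12.011) + 3(1.008) + 35.45 + 126.904 + 14.007
    = 48.044 + 3.024 + 35.450 + 126.904 + 14.007 = 227.429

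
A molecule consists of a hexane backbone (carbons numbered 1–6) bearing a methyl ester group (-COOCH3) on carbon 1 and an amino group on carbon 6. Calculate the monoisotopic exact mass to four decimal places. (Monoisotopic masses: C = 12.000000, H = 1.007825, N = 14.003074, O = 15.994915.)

Atom tally by fragment:
  CH3OOCCH2 → C:3 H:5 O:2
  CH2 → C:1 H:2
  CH2 → C:1 H:2
  CH2 → C:1 H:2
  CH2 → C:1 H:2
  CH2NH2 → C:1 H:4 N:1
Element totals:
  C: 8
  H: 17
  N: 1
  O: 2
Molecular formula: C8H17NO2.
  M = 8(12.0) + 17(1.007825) + 14.003074 + 2(15.994915)
    = 96.000000 + 17.133025 + 14.003074 + 31.989830 = 159.125929

159.1259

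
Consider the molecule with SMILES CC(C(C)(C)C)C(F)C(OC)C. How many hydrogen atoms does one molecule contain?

Atom tally by fragment:
  CH3 → C:1 H:3
  CH(C(CH3)3) → C:5 H:10
  CH(F) → C:1 H:1 F:1
  CH(OCH3) → C:2 H:4 O:1
  CH3 → C:1 H:3
Element totals:
  C: 10
  H: 21
  F: 1
  O: 1

21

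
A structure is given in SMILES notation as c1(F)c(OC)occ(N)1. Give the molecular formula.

Atom tally by fragment:
  furan ring core → C:4 H:4 O:1
  (− 3 ring H displaced by substituents)
  + F → F:1
  + OCH3 → C:1 H:3 O:1
  + NH2 → N:1 H:2
Element totals:
  C: 5
  H: 6
  F: 1
  N: 1
  O: 2

C5H6FNO2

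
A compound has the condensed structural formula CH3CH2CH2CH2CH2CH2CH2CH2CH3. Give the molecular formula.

Atom tally by fragment:
  CH3 → C:1 H:3
  CH2 → C:1 H:2
  CH2 → C:1 H:2
  CH2 → C:1 H:2
  CH2 → C:1 H:2
  CH2 → C:1 H:2
  CH2 → C:1 H:2
  CH2 → C:1 H:2
  CH3 → C:1 H:3
Element totals:
  C: 9
  H: 20

C9H20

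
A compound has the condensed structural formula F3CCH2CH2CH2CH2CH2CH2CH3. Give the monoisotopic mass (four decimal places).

Atom tally by fragment:
  F3CCH2 → C:2 H:2 F:3
  CH2 → C:1 H:2
  CH2 → C:1 H:2
  CH2 → C:1 H:2
  CH2 → C:1 H:2
  CH2 → C:1 H:2
  CH3 → C:1 H:3
Element totals:
  C: 8
  H: 15
  F: 3
Molecular formula: C8H15F3.
  M = 8(12.0) + 15(1.007825) + 3(18.998403)
    = 96.000000 + 15.117375 + 56.995209 = 168.112584

168.1126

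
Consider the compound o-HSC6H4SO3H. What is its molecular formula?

C6H6O3S2

Element totals:
  C: 6
  H: 6
  O: 3
  S: 2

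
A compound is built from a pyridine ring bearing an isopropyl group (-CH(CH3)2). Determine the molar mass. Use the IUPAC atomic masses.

121.18 g/mol

Atom tally by fragment:
  pyridine ring core → C:5 H:5 N:1
  (− 1 ring H displaced by substituents)
  + CH(CH3)2 → C:3 H:7
Element totals:
  C: 8
  H: 11
  N: 1
Molecular formula: C8H11N.
  M = 8(12.011) + 11(1.008) + 14.007
    = 96.088 + 11.088 + 14.007 = 121.183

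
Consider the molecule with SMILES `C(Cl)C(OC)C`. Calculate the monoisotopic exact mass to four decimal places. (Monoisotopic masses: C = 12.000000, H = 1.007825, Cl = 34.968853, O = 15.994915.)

108.0342

Atom tally by fragment:
  ClCH2 → C:1 H:2 Cl:1
  CH(OCH3) → C:2 H:4 O:1
  CH3 → C:1 H:3
Element totals:
  C: 4
  H: 9
  Cl: 1
  O: 1
Molecular formula: C4H9ClO.
  M = 4(12.0) + 9(1.007825) + 34.968853 + 15.994915
    = 48.000000 + 9.070425 + 34.968853 + 15.994915 = 108.034193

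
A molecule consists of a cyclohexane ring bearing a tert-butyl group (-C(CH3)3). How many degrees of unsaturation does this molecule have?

1

Atom tally by fragment:
  cyclohexane ring core → C:6 H:12
  (− 1 ring H displaced by substituents)
  + C(CH3)3 → C:4 H:9
Element totals:
  C: 10
  H: 20
Molecular formula: C10H20.
DoU = (2C + 2 + N − H − X) / 2 = (2·10 + 2 + 0 − 20 − 0) / 2 = 1.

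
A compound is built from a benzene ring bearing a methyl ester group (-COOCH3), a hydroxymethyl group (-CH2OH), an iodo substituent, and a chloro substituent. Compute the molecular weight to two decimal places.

Atom tally by fragment:
  benzene ring core → C:6 H:6
  (− 4 ring H displaced by substituents)
  + COOCH3 → C:2 H:3 O:2
  + CH2OH → C:1 H:3 O:1
  + I → I:1
  + Cl → Cl:1
Element totals:
  C: 9
  H: 8
  Cl: 1
  I: 1
  O: 3
Molecular formula: C9H8ClIO3.
  M = 9(12.011) + 8(1.008) + 35.45 + 126.904 + 3(15.999)
    = 108.099 + 8.064 + 35.450 + 126.904 + 47.997 = 326.514

326.51 g/mol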